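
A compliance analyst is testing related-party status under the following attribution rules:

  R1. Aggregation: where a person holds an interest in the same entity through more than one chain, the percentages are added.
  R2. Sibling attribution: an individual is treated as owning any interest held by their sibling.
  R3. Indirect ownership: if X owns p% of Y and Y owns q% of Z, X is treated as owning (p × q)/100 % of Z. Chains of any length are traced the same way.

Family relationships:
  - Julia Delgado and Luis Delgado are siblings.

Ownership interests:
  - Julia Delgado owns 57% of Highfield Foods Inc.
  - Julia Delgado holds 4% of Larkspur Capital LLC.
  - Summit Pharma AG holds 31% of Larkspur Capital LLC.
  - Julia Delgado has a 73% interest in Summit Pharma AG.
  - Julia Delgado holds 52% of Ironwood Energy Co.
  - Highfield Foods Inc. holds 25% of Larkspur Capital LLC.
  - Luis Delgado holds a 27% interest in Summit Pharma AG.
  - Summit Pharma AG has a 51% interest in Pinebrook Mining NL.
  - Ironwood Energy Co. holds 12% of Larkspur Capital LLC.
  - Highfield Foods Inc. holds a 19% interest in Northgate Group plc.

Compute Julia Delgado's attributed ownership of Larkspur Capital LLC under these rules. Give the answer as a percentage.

By sibling attribution (R2), Julia Delgado is treated as also owning Luis Delgado's interest in Summit Pharma AG, giving 73% + 27% = 100%.
Chain via Summit Pharma AG (R3): 100% × 31% = 31% of Larkspur Capital LLC.
Chain via Ironwood Energy Co. (R3): 52% × 12% = 6.24% of Larkspur Capital LLC.
Chain via Highfield Foods Inc. (R3): 57% × 25% = 14.25% of Larkspur Capital LLC.
Direct interest in Larkspur Capital LLC: 4%.
Aggregating (R1): 31% + 6.24% + 14.25% + 4% = 55.49%.

55.49%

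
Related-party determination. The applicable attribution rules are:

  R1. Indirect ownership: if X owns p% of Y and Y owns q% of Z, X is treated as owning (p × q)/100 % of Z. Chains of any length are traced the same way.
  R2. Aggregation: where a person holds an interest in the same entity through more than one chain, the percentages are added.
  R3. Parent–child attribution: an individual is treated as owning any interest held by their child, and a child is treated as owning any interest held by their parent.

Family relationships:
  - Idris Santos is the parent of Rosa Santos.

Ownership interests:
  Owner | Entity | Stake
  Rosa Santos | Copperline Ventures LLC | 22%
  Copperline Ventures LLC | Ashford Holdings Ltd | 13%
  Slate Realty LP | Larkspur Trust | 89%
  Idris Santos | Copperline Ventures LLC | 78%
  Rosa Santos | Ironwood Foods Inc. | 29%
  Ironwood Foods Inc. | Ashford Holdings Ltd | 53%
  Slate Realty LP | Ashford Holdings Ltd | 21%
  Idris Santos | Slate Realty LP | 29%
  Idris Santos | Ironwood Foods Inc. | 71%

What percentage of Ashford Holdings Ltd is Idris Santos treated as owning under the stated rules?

By parent–child attribution (R3), Idris Santos is treated as also owning Rosa Santos's interest in Copperline Ventures LLC, giving 78% + 22% = 100%.
By parent–child attribution (R3), Idris Santos is treated as also owning Rosa Santos's interest in Ironwood Foods Inc, giving 71% + 29% = 100%.
Chain via Copperline Ventures LLC (R1): 100% × 13% = 13% of Ashford Holdings Ltd.
Chain via Slate Realty LP (R1): 29% × 21% = 6.09% of Ashford Holdings Ltd.
Chain via Ironwood Foods Inc. (R1): 100% × 53% = 53% of Ashford Holdings Ltd.
Aggregating (R2): 13% + 6.09% + 53% = 72.09%.

72.09%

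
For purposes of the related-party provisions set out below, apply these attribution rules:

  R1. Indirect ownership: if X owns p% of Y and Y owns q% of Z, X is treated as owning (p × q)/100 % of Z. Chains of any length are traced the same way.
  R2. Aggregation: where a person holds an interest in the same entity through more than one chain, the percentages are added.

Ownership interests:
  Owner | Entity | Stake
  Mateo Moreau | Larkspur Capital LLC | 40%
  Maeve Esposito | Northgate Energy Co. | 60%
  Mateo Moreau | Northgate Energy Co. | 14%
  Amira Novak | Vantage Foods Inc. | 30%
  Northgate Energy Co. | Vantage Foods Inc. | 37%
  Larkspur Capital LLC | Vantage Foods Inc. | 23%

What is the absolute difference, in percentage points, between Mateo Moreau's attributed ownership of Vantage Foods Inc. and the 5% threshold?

Chain via Northgate Energy Co. (R1): 14% × 37% = 5.18% of Vantage Foods Inc.
Chain via Larkspur Capital LLC (R1): 40% × 23% = 9.2% of Vantage Foods Inc.
Aggregating (R2): 5.18% + 9.2% = 14.38%.
14.38% exceeds the 5% threshold by 9.38 percentage points.

9.38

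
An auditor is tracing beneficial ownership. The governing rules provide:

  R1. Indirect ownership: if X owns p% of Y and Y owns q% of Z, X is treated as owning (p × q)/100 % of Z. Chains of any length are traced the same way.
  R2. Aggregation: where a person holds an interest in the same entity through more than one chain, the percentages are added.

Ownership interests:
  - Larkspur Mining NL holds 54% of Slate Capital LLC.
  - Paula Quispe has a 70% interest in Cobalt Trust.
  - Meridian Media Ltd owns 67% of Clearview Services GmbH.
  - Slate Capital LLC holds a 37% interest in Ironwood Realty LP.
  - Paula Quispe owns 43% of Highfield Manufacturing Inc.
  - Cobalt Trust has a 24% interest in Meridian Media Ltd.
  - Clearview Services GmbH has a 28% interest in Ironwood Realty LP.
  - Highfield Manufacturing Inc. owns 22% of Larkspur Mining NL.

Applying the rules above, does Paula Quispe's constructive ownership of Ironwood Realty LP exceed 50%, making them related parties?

No

Chain via Cobalt Trust → Meridian Media Ltd → Clearview Services GmbH (R1): 70% × 24% × 67% × 28% = 3.15168% of Ironwood Realty LP.
Chain via Highfield Manufacturing Inc. → Larkspur Mining NL → Slate Capital LLC (R1): 43% × 22% × 54% × 37% = 1.890108% of Ironwood Realty LP.
Aggregating (R2): 3.15168% + 1.890108% = 5.041788%.
5.041788% does not exceed the 50% threshold, so Paula is not a related party to Ironwood Realty LP.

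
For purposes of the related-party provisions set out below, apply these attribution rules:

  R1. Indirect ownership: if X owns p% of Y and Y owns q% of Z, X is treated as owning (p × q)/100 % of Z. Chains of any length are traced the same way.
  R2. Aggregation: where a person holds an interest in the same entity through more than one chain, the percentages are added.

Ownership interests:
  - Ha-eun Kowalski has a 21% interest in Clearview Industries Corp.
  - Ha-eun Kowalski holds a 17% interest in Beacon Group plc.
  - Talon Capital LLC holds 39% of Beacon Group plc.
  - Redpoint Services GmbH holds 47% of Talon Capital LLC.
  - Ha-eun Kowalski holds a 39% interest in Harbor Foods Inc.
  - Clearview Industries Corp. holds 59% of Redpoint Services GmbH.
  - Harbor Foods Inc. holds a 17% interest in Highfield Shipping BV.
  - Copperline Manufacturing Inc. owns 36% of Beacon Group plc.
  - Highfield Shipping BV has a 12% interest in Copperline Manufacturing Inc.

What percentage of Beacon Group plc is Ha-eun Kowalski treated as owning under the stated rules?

19.557503%

Chain via Clearview Industries Corp. → Redpoint Services GmbH → Talon Capital LLC (R1): 21% × 59% × 47% × 39% = 2.271087% of Beacon Group plc.
Chain via Harbor Foods Inc. → Highfield Shipping BV → Copperline Manufacturing Inc. (R1): 39% × 17% × 12% × 36% = 0.286416% of Beacon Group plc.
Direct interest in Beacon Group plc: 17%.
Aggregating (R2): 2.271087% + 0.286416% + 17% = 19.557503%.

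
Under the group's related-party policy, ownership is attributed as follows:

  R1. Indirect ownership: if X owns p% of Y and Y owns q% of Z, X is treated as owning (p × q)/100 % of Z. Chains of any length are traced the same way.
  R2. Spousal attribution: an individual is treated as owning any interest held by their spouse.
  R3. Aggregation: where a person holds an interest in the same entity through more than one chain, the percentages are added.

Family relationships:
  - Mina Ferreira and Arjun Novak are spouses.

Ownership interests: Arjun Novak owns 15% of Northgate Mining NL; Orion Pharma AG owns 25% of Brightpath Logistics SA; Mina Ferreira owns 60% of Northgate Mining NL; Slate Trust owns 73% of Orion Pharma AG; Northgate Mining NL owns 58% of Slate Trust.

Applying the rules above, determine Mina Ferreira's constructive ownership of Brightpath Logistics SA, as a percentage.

7.93875%

By spousal attribution (R2), Mina Ferreira is treated as also owning Arjun Novak's interest in Northgate Mining NL, giving 60% + 15% = 75%.
Chain via Northgate Mining NL → Slate Trust → Orion Pharma AG (R1): 75% × 58% × 73% × 25% = 7.93875% of Brightpath Logistics SA.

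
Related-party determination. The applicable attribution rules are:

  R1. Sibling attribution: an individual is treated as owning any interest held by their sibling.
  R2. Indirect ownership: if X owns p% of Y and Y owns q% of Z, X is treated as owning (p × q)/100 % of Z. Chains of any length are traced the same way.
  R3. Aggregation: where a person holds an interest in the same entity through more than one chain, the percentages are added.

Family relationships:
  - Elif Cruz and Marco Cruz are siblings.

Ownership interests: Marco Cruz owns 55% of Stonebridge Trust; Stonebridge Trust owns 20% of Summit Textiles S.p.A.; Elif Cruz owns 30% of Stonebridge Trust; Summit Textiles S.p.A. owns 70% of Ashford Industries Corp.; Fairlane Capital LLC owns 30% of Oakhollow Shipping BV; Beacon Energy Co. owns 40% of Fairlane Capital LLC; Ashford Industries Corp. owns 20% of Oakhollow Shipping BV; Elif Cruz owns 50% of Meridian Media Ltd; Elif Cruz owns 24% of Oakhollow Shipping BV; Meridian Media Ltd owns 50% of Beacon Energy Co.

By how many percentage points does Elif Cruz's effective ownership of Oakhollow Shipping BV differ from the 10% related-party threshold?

By sibling attribution (R1), Elif Cruz is treated as also owning Marco Cruz's interest in Stonebridge Trust, giving 30% + 55% = 85%.
Chain via Stonebridge Trust → Summit Textiles S.p.A. → Ashford Industries Corp. (R2): 85% × 20% × 70% × 20% = 2.38% of Oakhollow Shipping BV.
Chain via Meridian Media Ltd → Beacon Energy Co. → Fairlane Capital LLC (R2): 50% × 50% × 40% × 30% = 3% of Oakhollow Shipping BV.
Direct interest in Oakhollow Shipping BV: 24%.
Aggregating (R3): 2.38% + 3% + 24% = 29.38%.
29.38% exceeds the 10% threshold by 19.38 percentage points.

19.38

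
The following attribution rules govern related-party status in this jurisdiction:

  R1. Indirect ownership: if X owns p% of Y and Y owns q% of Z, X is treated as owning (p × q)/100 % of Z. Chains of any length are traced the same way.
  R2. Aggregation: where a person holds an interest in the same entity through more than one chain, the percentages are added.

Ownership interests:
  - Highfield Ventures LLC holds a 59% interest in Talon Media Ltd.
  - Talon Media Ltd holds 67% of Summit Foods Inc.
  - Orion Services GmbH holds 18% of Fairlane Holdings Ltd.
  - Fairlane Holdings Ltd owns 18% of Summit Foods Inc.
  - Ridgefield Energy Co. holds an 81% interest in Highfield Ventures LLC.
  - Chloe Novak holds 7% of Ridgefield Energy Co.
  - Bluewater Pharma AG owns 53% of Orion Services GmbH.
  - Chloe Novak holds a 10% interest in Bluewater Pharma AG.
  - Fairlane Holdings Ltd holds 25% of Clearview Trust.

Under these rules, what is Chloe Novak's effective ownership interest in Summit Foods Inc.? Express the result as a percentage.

Chain via Bluewater Pharma AG → Orion Services GmbH → Fairlane Holdings Ltd (R1): 10% × 53% × 18% × 18% = 0.17172% of Summit Foods Inc.
Chain via Ridgefield Energy Co. → Highfield Ventures LLC → Talon Media Ltd (R1): 7% × 81% × 59% × 67% = 2.241351% of Summit Foods Inc.
Aggregating (R2): 0.17172% + 2.241351% = 2.413071%.

2.413071%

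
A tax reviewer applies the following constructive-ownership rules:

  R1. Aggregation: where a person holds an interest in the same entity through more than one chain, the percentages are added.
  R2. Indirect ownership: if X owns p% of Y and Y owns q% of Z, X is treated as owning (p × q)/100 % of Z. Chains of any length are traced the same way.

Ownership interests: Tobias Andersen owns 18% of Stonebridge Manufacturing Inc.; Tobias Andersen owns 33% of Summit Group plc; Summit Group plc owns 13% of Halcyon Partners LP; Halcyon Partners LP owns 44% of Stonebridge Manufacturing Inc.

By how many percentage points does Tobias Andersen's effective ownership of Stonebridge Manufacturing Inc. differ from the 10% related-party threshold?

Chain via Summit Group plc → Halcyon Partners LP (R2): 33% × 13% × 44% = 1.8876% of Stonebridge Manufacturing Inc.
Direct interest in Stonebridge Manufacturing Inc: 18%.
Aggregating (R1): 1.8876% + 18% = 19.8876%.
19.8876% exceeds the 10% threshold by 9.8876 percentage points.

9.8876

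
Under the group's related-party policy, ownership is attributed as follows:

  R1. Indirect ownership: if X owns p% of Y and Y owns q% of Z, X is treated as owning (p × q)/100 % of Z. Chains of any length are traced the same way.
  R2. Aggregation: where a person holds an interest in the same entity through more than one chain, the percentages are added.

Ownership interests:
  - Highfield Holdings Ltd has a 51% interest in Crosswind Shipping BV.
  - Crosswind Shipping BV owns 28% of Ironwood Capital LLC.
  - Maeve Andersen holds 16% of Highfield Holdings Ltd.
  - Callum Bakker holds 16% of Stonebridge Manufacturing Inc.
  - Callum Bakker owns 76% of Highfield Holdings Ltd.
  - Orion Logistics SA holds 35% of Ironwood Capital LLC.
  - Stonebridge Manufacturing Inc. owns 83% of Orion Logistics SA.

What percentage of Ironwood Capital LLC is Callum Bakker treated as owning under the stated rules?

Chain via Stonebridge Manufacturing Inc. → Orion Logistics SA (R1): 16% × 83% × 35% = 4.648% of Ironwood Capital LLC.
Chain via Highfield Holdings Ltd → Crosswind Shipping BV (R1): 76% × 51% × 28% = 10.8528% of Ironwood Capital LLC.
Aggregating (R2): 4.648% + 10.8528% = 15.5008%.

15.5008%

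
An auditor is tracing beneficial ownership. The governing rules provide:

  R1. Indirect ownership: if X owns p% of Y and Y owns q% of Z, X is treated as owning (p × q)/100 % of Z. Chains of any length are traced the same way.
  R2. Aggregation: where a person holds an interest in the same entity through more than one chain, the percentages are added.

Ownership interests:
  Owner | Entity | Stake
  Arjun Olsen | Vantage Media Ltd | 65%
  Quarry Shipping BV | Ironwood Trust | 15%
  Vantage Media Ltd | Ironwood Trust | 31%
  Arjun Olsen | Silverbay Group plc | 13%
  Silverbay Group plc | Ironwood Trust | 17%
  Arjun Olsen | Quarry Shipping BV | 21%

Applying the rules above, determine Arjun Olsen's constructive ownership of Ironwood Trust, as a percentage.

25.51%

Chain via Vantage Media Ltd (R1): 65% × 31% = 20.15% of Ironwood Trust.
Chain via Quarry Shipping BV (R1): 21% × 15% = 3.15% of Ironwood Trust.
Chain via Silverbay Group plc (R1): 13% × 17% = 2.21% of Ironwood Trust.
Aggregating (R2): 20.15% + 3.15% + 2.21% = 25.51%.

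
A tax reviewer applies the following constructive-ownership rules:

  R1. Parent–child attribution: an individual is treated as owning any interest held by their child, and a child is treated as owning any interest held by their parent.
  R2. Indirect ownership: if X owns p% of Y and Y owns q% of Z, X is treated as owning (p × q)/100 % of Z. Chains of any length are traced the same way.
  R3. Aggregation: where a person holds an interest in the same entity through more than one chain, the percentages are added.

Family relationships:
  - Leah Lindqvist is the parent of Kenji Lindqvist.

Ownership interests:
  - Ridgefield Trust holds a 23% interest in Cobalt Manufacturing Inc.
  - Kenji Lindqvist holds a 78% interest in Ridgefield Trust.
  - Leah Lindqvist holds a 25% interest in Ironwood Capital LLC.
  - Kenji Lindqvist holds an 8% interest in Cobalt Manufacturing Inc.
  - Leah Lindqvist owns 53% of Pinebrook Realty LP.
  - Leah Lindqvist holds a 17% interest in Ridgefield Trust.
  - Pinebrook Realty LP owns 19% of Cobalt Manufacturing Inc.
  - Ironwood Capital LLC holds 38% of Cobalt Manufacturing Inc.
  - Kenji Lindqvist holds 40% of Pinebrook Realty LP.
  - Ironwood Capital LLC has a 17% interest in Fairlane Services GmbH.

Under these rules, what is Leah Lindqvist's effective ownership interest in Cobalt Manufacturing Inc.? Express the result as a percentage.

57.02%

By parent–child attribution (R1), Leah Lindqvist is treated as also owning Kenji Lindqvist's interest in Ridgefield Trust, giving 17% + 78% = 95%.
By parent–child attribution (R1), Leah Lindqvist is treated as also owning Kenji Lindqvist's interest in Pinebrook Realty LP, giving 53% + 40% = 93%.
By parent–child attribution (R1), Leah Lindqvist is treated as owning Kenji Lindqvist's 8% interest in Cobalt Manufacturing Inc.
Chain via Ironwood Capital LLC (R2): 25% × 38% = 9.5% of Cobalt Manufacturing Inc.
Chain via Ridgefield Trust (R2): 95% × 23% = 21.85% of Cobalt Manufacturing Inc.
Chain via Pinebrook Realty LP (R2): 93% × 19% = 17.67% of Cobalt Manufacturing Inc.
Direct interest in Cobalt Manufacturing Inc: 8%.
Aggregating (R3): 9.5% + 21.85% + 17.67% + 8% = 57.02%.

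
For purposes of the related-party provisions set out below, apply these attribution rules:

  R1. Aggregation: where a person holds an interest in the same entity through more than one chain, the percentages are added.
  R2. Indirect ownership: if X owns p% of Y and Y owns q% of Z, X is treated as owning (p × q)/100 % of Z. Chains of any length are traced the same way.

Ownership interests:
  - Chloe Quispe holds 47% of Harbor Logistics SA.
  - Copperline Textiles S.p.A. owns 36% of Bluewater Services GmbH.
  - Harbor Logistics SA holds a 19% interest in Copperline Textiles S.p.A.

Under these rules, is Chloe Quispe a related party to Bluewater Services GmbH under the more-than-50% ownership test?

Chain via Harbor Logistics SA → Copperline Textiles S.p.A. (R2): 47% × 19% × 36% = 3.2148% of Bluewater Services GmbH.
3.2148% does not exceed the 50% threshold, so Chloe is not a related party to Bluewater Services GmbH.

No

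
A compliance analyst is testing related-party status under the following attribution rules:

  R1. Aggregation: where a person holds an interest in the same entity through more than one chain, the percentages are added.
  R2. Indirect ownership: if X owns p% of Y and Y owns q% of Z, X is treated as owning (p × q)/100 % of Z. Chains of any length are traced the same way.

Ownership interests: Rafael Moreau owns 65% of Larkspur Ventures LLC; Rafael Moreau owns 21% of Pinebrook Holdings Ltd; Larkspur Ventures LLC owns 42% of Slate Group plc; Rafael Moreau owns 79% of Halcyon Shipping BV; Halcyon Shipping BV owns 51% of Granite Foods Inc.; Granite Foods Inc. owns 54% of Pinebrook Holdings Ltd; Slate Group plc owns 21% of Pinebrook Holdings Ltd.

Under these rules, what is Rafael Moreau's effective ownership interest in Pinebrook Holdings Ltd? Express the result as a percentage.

48.4896%

Chain via Larkspur Ventures LLC → Slate Group plc (R2): 65% × 42% × 21% = 5.733% of Pinebrook Holdings Ltd.
Chain via Halcyon Shipping BV → Granite Foods Inc. (R2): 79% × 51% × 54% = 21.7566% of Pinebrook Holdings Ltd.
Direct interest in Pinebrook Holdings Ltd: 21%.
Aggregating (R1): 5.733% + 21.7566% + 21% = 48.4896%.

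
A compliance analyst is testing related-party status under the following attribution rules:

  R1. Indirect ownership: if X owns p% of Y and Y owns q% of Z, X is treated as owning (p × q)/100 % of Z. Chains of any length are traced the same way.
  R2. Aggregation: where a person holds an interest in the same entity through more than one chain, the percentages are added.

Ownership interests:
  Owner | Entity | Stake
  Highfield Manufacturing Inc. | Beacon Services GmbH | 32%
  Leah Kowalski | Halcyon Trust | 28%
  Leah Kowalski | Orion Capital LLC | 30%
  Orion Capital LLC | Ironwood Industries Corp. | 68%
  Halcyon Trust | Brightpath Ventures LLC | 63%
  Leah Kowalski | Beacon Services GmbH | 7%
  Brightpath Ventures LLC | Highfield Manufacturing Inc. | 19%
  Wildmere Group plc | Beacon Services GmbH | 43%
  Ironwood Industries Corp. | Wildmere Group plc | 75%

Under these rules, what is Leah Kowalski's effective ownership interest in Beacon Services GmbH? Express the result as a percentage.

Chain via Halcyon Trust → Brightpath Ventures LLC → Highfield Manufacturing Inc. (R1): 28% × 63% × 19% × 32% = 1.072512% of Beacon Services GmbH.
Chain via Orion Capital LLC → Ironwood Industries Corp. → Wildmere Group plc (R1): 30% × 68% × 75% × 43% = 6.579% of Beacon Services GmbH.
Direct interest in Beacon Services GmbH: 7%.
Aggregating (R2): 1.072512% + 6.579% + 7% = 14.651512%.

14.651512%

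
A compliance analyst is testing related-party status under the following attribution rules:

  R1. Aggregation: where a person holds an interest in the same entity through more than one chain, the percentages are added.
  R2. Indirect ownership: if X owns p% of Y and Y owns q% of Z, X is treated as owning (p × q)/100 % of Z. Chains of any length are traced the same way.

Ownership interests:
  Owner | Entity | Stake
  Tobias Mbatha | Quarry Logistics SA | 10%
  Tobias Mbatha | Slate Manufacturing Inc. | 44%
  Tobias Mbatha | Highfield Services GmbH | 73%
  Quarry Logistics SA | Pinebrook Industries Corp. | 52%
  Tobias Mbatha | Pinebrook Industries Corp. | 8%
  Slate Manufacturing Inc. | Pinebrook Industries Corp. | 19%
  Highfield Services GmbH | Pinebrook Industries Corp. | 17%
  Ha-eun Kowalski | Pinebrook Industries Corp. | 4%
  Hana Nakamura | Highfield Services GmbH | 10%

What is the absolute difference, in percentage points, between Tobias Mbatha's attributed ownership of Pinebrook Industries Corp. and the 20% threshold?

13.97

Chain via Quarry Logistics SA (R2): 10% × 52% = 5.2% of Pinebrook Industries Corp.
Chain via Slate Manufacturing Inc. (R2): 44% × 19% = 8.36% of Pinebrook Industries Corp.
Chain via Highfield Services GmbH (R2): 73% × 17% = 12.41% of Pinebrook Industries Corp.
Direct interest in Pinebrook Industries Corp: 8%.
Aggregating (R1): 5.2% + 8.36% + 12.41% + 8% = 33.97%.
33.97% exceeds the 20% threshold by 13.97 percentage points.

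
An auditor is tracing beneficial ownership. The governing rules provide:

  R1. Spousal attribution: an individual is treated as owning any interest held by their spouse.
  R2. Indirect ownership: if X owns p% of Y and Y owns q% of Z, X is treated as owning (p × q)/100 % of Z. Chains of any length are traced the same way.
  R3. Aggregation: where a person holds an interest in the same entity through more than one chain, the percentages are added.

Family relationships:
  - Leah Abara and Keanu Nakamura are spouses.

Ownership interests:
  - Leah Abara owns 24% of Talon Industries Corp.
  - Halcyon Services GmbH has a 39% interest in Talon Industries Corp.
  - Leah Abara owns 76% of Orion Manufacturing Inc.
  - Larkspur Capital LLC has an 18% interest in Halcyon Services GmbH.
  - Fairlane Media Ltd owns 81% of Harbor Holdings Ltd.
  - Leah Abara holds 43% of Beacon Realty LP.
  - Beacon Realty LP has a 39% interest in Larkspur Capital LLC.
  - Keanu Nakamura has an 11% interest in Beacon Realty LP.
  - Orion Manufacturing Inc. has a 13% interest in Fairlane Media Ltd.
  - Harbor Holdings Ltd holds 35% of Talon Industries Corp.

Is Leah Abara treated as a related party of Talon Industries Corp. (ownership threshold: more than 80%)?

By spousal attribution (R1), Leah Abara is treated as also owning Keanu Nakamura's interest in Beacon Realty LP, giving 43% + 11% = 54%.
Chain via Orion Manufacturing Inc. → Fairlane Media Ltd → Harbor Holdings Ltd (R2): 76% × 13% × 81% × 35% = 2.80098% of Talon Industries Corp.
Chain via Beacon Realty LP → Larkspur Capital LLC → Halcyon Services GmbH (R2): 54% × 39% × 18% × 39% = 1.478412% of Talon Industries Corp.
Direct interest in Talon Industries Corp: 24%.
Aggregating (R3): 2.80098% + 1.478412% + 24% = 28.279392%.
28.279392% does not exceed the 80% threshold, so Leah is not a related party to Talon Industries Corp.

No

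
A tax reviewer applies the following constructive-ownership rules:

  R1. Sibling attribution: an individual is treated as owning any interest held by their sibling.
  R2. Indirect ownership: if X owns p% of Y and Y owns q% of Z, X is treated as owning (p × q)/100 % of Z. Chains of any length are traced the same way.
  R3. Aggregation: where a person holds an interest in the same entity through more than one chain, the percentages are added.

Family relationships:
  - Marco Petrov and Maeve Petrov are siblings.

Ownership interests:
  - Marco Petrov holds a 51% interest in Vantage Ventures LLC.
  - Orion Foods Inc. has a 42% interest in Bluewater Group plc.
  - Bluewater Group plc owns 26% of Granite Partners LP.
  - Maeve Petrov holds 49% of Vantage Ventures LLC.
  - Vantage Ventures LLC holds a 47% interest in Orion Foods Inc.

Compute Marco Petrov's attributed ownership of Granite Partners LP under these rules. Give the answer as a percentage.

By sibling attribution (R1), Marco Petrov is treated as also owning Maeve Petrov's interest in Vantage Ventures LLC, giving 51% + 49% = 100%.
Chain via Vantage Ventures LLC → Orion Foods Inc. → Bluewater Group plc (R2): 100% × 47% × 42% × 26% = 5.1324% of Granite Partners LP.

5.1324%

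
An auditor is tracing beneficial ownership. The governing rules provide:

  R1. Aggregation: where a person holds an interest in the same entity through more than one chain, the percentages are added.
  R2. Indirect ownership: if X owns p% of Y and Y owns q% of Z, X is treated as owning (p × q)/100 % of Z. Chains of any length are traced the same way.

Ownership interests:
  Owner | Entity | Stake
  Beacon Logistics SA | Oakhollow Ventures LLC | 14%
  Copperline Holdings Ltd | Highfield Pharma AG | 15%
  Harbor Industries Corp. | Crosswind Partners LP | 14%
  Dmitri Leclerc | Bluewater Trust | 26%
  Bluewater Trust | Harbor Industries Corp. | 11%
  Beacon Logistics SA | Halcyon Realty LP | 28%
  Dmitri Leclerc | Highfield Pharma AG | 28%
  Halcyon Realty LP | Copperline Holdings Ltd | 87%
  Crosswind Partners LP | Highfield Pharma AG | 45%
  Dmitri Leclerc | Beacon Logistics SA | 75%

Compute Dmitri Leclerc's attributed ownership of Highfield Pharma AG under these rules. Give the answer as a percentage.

30.92068%

Chain via Beacon Logistics SA → Halcyon Realty LP → Copperline Holdings Ltd (R2): 75% × 28% × 87% × 15% = 2.7405% of Highfield Pharma AG.
Chain via Bluewater Trust → Harbor Industries Corp. → Crosswind Partners LP (R2): 26% × 11% × 14% × 45% = 0.18018% of Highfield Pharma AG.
Direct interest in Highfield Pharma AG: 28%.
Aggregating (R1): 2.7405% + 0.18018% + 28% = 30.92068%.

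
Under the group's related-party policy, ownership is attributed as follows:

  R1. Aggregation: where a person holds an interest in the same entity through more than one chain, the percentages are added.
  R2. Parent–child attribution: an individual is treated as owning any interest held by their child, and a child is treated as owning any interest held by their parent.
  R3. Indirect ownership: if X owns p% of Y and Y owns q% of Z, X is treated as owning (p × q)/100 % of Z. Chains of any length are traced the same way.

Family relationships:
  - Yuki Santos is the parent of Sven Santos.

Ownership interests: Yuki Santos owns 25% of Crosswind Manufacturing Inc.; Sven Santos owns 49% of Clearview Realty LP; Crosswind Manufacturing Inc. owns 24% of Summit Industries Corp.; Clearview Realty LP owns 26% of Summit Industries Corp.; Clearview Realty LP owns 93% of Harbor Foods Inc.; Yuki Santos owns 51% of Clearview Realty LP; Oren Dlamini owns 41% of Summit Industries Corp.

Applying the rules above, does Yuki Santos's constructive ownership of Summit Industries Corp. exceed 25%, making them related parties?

Yes

By parent–child attribution (R2), Yuki Santos is treated as also owning Sven Santos's interest in Clearview Realty LP, giving 51% + 49% = 100%.
Chain via Clearview Realty LP (R3): 100% × 26% = 26% of Summit Industries Corp.
Chain via Crosswind Manufacturing Inc. (R3): 25% × 24% = 6% of Summit Industries Corp.
Aggregating (R1): 26% + 6% = 32%.
32% exceeds the 25% threshold, so Yuki is a related party to Summit Industries Corp.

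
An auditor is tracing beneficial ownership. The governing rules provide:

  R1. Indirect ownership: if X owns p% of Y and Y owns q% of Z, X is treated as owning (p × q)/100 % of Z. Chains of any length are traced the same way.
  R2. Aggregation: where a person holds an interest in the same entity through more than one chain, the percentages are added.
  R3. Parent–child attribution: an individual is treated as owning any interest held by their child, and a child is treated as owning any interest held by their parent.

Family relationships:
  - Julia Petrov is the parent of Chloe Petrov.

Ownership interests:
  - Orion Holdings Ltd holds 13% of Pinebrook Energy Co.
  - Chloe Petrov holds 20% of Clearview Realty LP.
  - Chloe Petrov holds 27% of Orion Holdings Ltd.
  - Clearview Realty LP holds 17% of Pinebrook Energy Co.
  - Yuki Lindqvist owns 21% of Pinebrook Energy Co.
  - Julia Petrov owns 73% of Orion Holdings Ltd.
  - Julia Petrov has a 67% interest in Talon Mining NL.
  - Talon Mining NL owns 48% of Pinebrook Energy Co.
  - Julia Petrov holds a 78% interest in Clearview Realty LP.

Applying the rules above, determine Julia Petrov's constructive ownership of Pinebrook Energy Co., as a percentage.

By parent–child attribution (R3), Julia Petrov is treated as also owning Chloe Petrov's interest in Orion Holdings Ltd, giving 73% + 27% = 100%.
By parent–child attribution (R3), Julia Petrov is treated as also owning Chloe Petrov's interest in Clearview Realty LP, giving 78% + 20% = 98%.
Chain via Orion Holdings Ltd (R1): 100% × 13% = 13% of Pinebrook Energy Co.
Chain via Clearview Realty LP (R1): 98% × 17% = 16.66% of Pinebrook Energy Co.
Chain via Talon Mining NL (R1): 67% × 48% = 32.16% of Pinebrook Energy Co.
Aggregating (R2): 13% + 16.66% + 32.16% = 61.82%.

61.82%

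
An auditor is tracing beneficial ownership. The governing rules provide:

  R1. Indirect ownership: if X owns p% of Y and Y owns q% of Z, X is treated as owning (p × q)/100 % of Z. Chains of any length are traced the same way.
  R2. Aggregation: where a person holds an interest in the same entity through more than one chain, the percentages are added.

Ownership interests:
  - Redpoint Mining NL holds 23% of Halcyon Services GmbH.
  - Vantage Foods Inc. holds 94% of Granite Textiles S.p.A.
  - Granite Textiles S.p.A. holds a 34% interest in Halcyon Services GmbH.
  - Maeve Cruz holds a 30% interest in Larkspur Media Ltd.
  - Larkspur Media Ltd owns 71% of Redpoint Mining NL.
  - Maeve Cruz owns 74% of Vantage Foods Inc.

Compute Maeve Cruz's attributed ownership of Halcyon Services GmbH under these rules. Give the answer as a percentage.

28.5494%

Chain via Vantage Foods Inc. → Granite Textiles S.p.A. (R1): 74% × 94% × 34% = 23.6504% of Halcyon Services GmbH.
Chain via Larkspur Media Ltd → Redpoint Mining NL (R1): 30% × 71% × 23% = 4.899% of Halcyon Services GmbH.
Aggregating (R2): 23.6504% + 4.899% = 28.5494%.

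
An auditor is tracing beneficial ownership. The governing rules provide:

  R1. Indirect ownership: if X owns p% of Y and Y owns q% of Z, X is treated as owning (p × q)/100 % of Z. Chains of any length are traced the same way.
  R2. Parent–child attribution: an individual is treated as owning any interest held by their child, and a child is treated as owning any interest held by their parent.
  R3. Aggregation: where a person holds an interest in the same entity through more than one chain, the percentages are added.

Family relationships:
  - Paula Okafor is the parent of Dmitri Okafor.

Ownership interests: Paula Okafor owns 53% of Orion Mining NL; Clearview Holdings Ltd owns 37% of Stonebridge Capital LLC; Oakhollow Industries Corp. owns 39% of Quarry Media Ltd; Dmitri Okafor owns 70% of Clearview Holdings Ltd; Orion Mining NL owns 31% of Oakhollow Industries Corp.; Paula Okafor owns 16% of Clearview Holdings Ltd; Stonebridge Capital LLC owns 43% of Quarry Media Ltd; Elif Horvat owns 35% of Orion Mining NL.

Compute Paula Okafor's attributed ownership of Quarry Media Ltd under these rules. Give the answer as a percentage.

20.0903%

By parent–child attribution (R2), Paula Okafor is treated as also owning Dmitri Okafor's interest in Clearview Holdings Ltd, giving 16% + 70% = 86%.
Chain via Clearview Holdings Ltd → Stonebridge Capital LLC (R1): 86% × 37% × 43% = 13.6826% of Quarry Media Ltd.
Chain via Orion Mining NL → Oakhollow Industries Corp. (R1): 53% × 31% × 39% = 6.4077% of Quarry Media Ltd.
Aggregating (R3): 13.6826% + 6.4077% = 20.0903%.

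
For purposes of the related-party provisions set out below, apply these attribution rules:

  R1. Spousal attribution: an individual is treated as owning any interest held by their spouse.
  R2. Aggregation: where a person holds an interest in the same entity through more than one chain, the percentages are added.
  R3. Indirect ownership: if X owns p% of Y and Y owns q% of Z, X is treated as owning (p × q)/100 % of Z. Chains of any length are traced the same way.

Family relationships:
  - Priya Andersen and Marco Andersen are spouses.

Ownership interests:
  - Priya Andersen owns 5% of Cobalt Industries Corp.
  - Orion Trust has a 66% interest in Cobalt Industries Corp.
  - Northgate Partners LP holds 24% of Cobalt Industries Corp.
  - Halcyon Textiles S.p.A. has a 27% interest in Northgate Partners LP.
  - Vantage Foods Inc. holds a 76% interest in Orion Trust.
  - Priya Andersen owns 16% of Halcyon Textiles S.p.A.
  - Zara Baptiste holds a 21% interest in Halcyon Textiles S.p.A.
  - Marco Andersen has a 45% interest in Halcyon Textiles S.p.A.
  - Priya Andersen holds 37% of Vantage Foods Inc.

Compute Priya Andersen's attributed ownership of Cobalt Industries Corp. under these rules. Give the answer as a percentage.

27.512%

By spousal attribution (R1), Priya Andersen is treated as also owning Marco Andersen's interest in Halcyon Textiles S.p.A, giving 16% + 45% = 61%.
Chain via Halcyon Textiles S.p.A. → Northgate Partners LP (R3): 61% × 27% × 24% = 3.9528% of Cobalt Industries Corp.
Chain via Vantage Foods Inc. → Orion Trust (R3): 37% × 76% × 66% = 18.5592% of Cobalt Industries Corp.
Direct interest in Cobalt Industries Corp: 5%.
Aggregating (R2): 3.9528% + 18.5592% + 5% = 27.512%.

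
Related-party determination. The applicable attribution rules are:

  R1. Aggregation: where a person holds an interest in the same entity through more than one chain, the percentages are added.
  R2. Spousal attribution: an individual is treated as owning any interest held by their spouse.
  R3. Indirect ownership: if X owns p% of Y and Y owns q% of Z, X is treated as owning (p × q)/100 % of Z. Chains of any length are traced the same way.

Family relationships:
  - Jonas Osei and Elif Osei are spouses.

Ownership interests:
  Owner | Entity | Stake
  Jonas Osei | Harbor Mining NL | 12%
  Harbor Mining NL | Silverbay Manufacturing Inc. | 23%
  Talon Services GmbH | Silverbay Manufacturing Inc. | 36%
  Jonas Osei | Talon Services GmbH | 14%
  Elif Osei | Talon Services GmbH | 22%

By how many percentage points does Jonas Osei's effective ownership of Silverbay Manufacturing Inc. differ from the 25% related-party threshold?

9.28

By spousal attribution (R2), Jonas Osei is treated as also owning Elif Osei's interest in Talon Services GmbH, giving 14% + 22% = 36%.
Chain via Harbor Mining NL (R3): 12% × 23% = 2.76% of Silverbay Manufacturing Inc.
Chain via Talon Services GmbH (R3): 36% × 36% = 12.96% of Silverbay Manufacturing Inc.
Aggregating (R1): 2.76% + 12.96% = 15.72%.
15.72% falls short of the 25% threshold by 9.28 percentage points.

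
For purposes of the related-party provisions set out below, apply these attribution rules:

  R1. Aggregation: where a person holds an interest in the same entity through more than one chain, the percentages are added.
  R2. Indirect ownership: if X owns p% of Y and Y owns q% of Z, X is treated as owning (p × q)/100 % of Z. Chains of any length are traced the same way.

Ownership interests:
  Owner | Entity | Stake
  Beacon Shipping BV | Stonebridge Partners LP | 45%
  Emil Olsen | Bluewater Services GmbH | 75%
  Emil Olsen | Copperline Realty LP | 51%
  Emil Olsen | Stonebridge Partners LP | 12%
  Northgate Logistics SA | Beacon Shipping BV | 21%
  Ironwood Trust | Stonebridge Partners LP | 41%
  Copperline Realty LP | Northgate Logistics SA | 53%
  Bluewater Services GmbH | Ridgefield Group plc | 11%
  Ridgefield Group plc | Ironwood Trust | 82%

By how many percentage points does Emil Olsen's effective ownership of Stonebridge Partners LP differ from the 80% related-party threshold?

Chain via Bluewater Services GmbH → Ridgefield Group plc → Ironwood Trust (R2): 75% × 11% × 82% × 41% = 2.77365% of Stonebridge Partners LP.
Chain via Copperline Realty LP → Northgate Logistics SA → Beacon Shipping BV (R2): 51% × 53% × 21% × 45% = 2.554335% of Stonebridge Partners LP.
Direct interest in Stonebridge Partners LP: 12%.
Aggregating (R1): 2.77365% + 2.554335% + 12% = 17.327985%.
17.327985% falls short of the 80% threshold by 62.672015 percentage points.

62.672015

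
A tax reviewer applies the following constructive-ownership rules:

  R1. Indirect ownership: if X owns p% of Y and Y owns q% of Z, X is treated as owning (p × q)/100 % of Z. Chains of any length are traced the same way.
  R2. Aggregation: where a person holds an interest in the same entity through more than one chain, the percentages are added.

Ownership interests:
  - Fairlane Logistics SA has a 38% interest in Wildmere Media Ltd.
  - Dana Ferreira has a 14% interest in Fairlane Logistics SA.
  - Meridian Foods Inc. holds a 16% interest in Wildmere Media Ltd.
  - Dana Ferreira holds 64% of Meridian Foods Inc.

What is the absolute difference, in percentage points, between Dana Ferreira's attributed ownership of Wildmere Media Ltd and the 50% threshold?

Chain via Meridian Foods Inc. (R1): 64% × 16% = 10.24% of Wildmere Media Ltd.
Chain via Fairlane Logistics SA (R1): 14% × 38% = 5.32% of Wildmere Media Ltd.
Aggregating (R2): 10.24% + 5.32% = 15.56%.
15.56% falls short of the 50% threshold by 34.44 percentage points.

34.44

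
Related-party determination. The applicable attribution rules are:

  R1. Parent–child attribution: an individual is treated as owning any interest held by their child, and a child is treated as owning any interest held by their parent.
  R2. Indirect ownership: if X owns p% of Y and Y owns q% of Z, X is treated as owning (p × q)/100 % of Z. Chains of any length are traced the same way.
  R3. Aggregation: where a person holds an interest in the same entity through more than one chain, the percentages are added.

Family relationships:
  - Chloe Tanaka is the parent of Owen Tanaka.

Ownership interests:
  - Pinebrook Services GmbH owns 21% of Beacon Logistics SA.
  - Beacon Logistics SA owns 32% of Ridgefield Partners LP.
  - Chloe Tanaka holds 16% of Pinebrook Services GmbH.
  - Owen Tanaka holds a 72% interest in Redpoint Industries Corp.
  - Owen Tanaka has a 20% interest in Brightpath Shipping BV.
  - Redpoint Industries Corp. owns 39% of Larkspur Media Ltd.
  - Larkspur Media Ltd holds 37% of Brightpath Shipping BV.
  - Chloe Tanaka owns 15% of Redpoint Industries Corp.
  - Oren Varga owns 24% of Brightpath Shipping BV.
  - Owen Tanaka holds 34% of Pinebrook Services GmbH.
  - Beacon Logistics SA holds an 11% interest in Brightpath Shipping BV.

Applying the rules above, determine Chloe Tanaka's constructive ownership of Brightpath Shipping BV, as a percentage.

33.7091%

By parent–child attribution (R1), Chloe Tanaka is treated as also owning Owen Tanaka's interest in Redpoint Industries Corp, giving 15% + 72% = 87%.
By parent–child attribution (R1), Chloe Tanaka is treated as also owning Owen Tanaka's interest in Pinebrook Services GmbH, giving 16% + 34% = 50%.
By parent–child attribution (R1), Chloe Tanaka is treated as owning Owen Tanaka's 20% interest in Brightpath Shipping BV.
Chain via Redpoint Industries Corp. → Larkspur Media Ltd (R2): 87% × 39% × 37% = 12.5541% of Brightpath Shipping BV.
Chain via Pinebrook Services GmbH → Beacon Logistics SA (R2): 50% × 21% × 11% = 1.155% of Brightpath Shipping BV.
Direct interest in Brightpath Shipping BV: 20%.
Aggregating (R3): 12.5541% + 1.155% + 20% = 33.7091%.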